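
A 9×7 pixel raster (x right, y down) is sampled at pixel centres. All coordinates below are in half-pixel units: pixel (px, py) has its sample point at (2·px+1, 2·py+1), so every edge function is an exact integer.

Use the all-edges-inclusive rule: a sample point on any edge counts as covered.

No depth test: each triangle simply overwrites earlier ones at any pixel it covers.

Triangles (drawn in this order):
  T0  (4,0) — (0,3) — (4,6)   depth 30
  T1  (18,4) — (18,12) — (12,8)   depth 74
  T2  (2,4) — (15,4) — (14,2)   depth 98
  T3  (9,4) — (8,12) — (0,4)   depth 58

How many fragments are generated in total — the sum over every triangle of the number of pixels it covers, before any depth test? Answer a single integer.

T0:
  2·area = 24  (B↔C swapped to make it positive)
  edge (4, 0)→(4, 6): d=(0,6) inclusive
  edge (4, 6)→(0, 3): d=(-4,-3) inclusive
  edge (0, 3)→(4, 0): d=(4,-3) inclusive
    (1,0)@(3, 1): e=[6,17,1] → #
    (2,0)@(5, 1): e=[-6,23,7] → ·
    (0,1)@(1, 3): e=[18,3,3] → #
    (2,1)@(5, 3): e=[-6,15,15] → ·
    (0,2)@(1, 5): e=[18,-5,11] → ·
    (1,2)@(3, 5): e=[6,1,17] → #
    (2,2)@(5, 5): e=[-6,7,23] → ·
    (1,3)@(3, 7): e=[6,-7,25] → ·
  covered (4 px):
    · # · · · · · · ·
    # # · · · · · · ·
    · # · · · · · · ·
    · · · · · · · · ·
    · · · · · · · · ·
    · · · · · · · · ·
    · · · · · · · · ·
T1:
  2·area = 48
  edge (18, 4)→(18, 12): d=(0,8) inclusive
  edge (18, 12)→(12, 8): d=(-6,-4) inclusive
  edge (12, 8)→(18, 4): d=(6,-4) inclusive
    (8,2)@(17, 5): e=[8,38,2] → #
    (7,3)@(15, 7): e=[24,18,6] → #
    (7,4)@(15, 9): e=[24,6,18] → #
    (7,5)@(15, 11): e=[24,-6,30] → ·
    (8,5)@(17, 11): e=[8,2,38] → #
    (8,6)@(17, 13): e=[8,-10,50] → ·
  covered (6 px):
    · · · · · · · · ·
    · · · · · · · · ·
    · · · · · · · · #
    · · · · · · · # #
    · · · · · · · # #
    · · · · · · · · #
    · · · · · · · · ·
T2:
  2·area = 26  (B↔C swapped to make it positive)
  edge (2, 4)→(14, 2): d=(12,-2) inclusive
  edge (14, 2)→(15, 4): d=(1,2) inclusive
  edge (15, 4)→(2, 4): d=(-13,0) inclusive
    (4,1)@(9, 3): e=[2,11,13] → #
    (5,1)@(11, 3): e=[6,7,13] → #
    (6,1)@(13, 3): e=[10,3,13] → #
    (7,1)@(15, 3): e=[14,-1,13] → ·
    (4,2)@(9, 5): e=[26,13,-13] → ·
    (5,2)@(11, 5): e=[30,9,-13] → ·
    (6,2)@(13, 5): e=[34,5,-13] → ·
  covered (3 px):
    · · · · · · · · ·
    · · · · # # # · ·
    · · · · · · · · ·
    · · · · · · · · ·
    · · · · · · · · ·
    · · · · · · · · ·
    · · · · · · · · ·
T3:
  2·area = 72
  edge (9, 4)→(8, 12): d=(-1,8) inclusive
  edge (8, 12)→(0, 4): d=(-8,-8) inclusive
  edge (0, 4)→(9, 4): d=(9,0) inclusive
    (0,2)@(1, 5): e=[63,0,9] → #  [on edge]
    (1,2)@(3, 5): e=[47,16,9] → #
    (2,2)@(5, 5): e=[31,32,9] → #
    (3,2)@(7, 5): e=[15,48,9] → #
    (4,2)@(9, 5): e=[-1,64,9] → ·
    (0,3)@(1, 7): e=[61,-16,27] → ·
    (1,3)@(3, 7): e=[45,0,27] → #  [on edge]
    (4,3)@(9, 7): e=[-3,48,27] → ·
    (1,4)@(3, 9): e=[43,-16,45] → ·
    (2,4)@(5, 9): e=[27,0,45] → #  [on edge]
    (4,4)@(9, 9): e=[-5,32,45] → ·
    (2,5)@(5, 11): e=[25,-16,63] → ·
    (3,5)@(7, 11): e=[9,0,63] → #  [on edge]
    (4,6)@(9, 13): e=[-9,0,81] → ·  [on edge]
  covered (10 px):
    · · · · · · · · ·
    · · · · · · · · ·
    # # # # · · · · ·
    · # # # · · · · ·
    · · # # · · · · ·
    · · · # · · · · ·
    · · · · · · · · ·

Answer: 23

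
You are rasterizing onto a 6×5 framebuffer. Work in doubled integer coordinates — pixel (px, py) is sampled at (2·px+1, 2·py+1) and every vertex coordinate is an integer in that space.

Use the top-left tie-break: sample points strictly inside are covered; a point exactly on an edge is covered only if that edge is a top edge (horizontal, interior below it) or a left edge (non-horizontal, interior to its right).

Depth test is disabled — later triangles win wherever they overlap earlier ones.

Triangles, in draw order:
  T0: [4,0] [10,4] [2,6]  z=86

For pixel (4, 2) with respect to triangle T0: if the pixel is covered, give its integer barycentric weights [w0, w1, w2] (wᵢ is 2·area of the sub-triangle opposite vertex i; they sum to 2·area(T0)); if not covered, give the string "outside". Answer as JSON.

T0:
  2·area = 44
  edge (4, 0)→(10, 4): d=(6,4) right/bottom  bias=-1
  edge (10, 4)→(2, 6): d=(-8,2) right/bottom  bias=-1
  edge (2, 6)→(4, 0): d=(2,-6) top-left  bias=+0
    (2,0)@(5, 1): e=[2,34,8] → █
    (3,0)@(7, 1): e=[-6,30,20] → ·
    (1,1)@(3, 3): e=[22,22,0] → █  [on edge]
    (3,1)@(7, 3): e=[6,14,24] → █
    (4,1)@(9, 3): e=[-2,10,36] → ·
    (1,2)@(3, 5): e=[34,6,4] → █
    (3,2)@(7, 5): e=[18,-2,28] → ·
    (1,3)@(3, 7): e=[46,-10,8] → ·
    (2,3)@(5, 7): e=[38,-14,20] → ·
    (0,4)@(1, 9): e=[66,-22,0] → ·  [on edge]
  covered (6 px):
    · · █ · · ·
    · █ █ █ · ·
    · █ █ · · ·
    · · · · · ·
    · · · · · ·

Result: "outside"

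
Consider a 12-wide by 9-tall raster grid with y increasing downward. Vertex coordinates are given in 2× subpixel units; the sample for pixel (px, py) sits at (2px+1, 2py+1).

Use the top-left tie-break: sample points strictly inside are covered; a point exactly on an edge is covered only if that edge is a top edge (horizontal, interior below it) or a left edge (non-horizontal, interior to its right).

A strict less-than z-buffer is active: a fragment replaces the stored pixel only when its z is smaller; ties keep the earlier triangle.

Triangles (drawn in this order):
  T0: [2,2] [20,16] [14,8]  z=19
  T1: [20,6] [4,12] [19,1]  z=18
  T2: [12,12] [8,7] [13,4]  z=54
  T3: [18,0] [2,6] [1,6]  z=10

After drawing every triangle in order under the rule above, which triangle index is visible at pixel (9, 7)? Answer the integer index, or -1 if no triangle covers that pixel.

T0:
  2·area = 60  (B↔C swapped to make it positive)
  edge (2, 2)→(14, 8): d=(12,6) right/bottom  bias=-1
  edge (14, 8)→(20, 16): d=(6,8) right/bottom  bias=-1
  edge (20, 16)→(2, 2): d=(-18,-14) top-left  bias=+0
    (3,2)@(7, 5): e=[6,38,16] → #
    (4,2)@(9, 5): e=[-6,22,44] → ·
    (3,3)@(7, 7): e=[30,50,-20] → ·
    (4,3)@(9, 7): e=[18,34,8] → #
    (5,3)@(11, 7): e=[6,18,36] → #
    (6,3)@(13, 7): e=[-6,2,64] → ·
    (4,4)@(9, 9): e=[42,46,-28] → ·
    (5,4)@(11, 9): e=[30,30,0] → #  [on edge]
    (6,4)@(13, 9): e=[18,14,28] → #
    (7,4)@(15, 9): e=[6,-2,56] → ·
    (5,5)@(11, 11): e=[54,42,-36] → ·
    (6,5)@(13, 11): e=[42,26,-8] → ·
  covered (8 px):
    · · · · · · · · · · · ·
    · · · · · · · · · · · ·
    · · · # · · · · · · · ·
    · · · · # # · · · · · ·
    · · · · · # # · · · · ·
    · · · · · · · # · · · ·
    · · · · · · · · # · · ·
    · · · · · · · · · # · ·
    · · · · · · · · · · · ·
T1:
  2·area = 86
  edge (20, 6)→(4, 12): d=(-16,6) right/bottom  bias=-1
  edge (4, 12)→(19, 1): d=(15,-11) top-left  bias=+0
  edge (19, 1)→(20, 6): d=(1,5) right/bottom  bias=-1
    (9,0)@(19, 1): e=[86,0,0] → ·  [on edge]
    (8,1)@(17, 3): e=[66,8,12] → #
    (9,1)@(19, 3): e=[54,30,2] → #
    (10,1)@(21, 3): e=[42,52,-8] → ·
    (7,2)@(15, 5): e=[46,16,24] → #
    (10,2)@(21, 5): e=[10,82,-6] → ·
    (5,3)@(11, 7): e=[38,2,46] → #
    (6,3)@(13, 7): e=[26,24,36] → #
    (9,3)@(19, 7): e=[-10,90,6] → ·
    (4,4)@(9, 9): e=[18,10,58] → #
    (6,4)@(13, 9): e=[-6,54,38] → ·
    (7,4)@(15, 9): e=[-18,76,28] → ·
    (10,5)@(21, 11): e=[-86,172,0] → ·  [on edge]
  covered (11 px):
    · · · · · · · · · · · ·
    · · · · · · · · # # · ·
    · · · · · · · # # # · ·
    · · · · · # # # # · · ·
    · · · · # # · · · · · ·
    · · · · · · · · · · · ·
    · · · · · · · · · · · ·
    · · · · · · · · · · · ·
    · · · · · · · · · · · ·
T2:
  2·area = 37
  edge (12, 12)→(8, 7): d=(-4,-5) top-left  bias=+0
  edge (8, 7)→(13, 4): d=(5,-3) top-left  bias=+0
  edge (13, 4)→(12, 12): d=(-1,8) right/bottom  bias=-1
    (4,3)@(9, 7): e=[5,3,29] → #
    (5,3)@(11, 7): e=[15,9,13] → #
    (6,3)@(13, 7): e=[25,15,-3] → ·
    (4,4)@(9, 9): e=[-3,13,27] → ·
    (5,4)@(11, 9): e=[7,19,11] → #
    (6,4)@(13, 9): e=[17,25,-5] → ·
    (5,5)@(11, 11): e=[-1,29,9] → ·
  covered (3 px):
    · · · · · · · · · · · ·
    · · · · · · · · · · · ·
    · · · · · · · · · · · ·
    · · · · # # · · · · · ·
    · · · · · # · · · · · ·
    · · · · · · · · · · · ·
    · · · · · · · · · · · ·
    · · · · · · · · · · · ·
    · · · · · · · · · · · ·
T3:
  2·area = 6
  edge (18, 0)→(2, 6): d=(-16,6) right/bottom  bias=-1
  edge (2, 6)→(1, 6): d=(-1,0) right/bottom  bias=-1
  edge (1, 6)→(18, 0): d=(17,-6) top-left  bias=+0
  covered (0 px):
    · · · · · · · · · · · ·
    · · · · · · · · · · · ·
    · · · · · · · · · · · ·
    · · · · · · · · · · · ·
    · · · · · · · · · · · ·
    · · · · · · · · · · · ·
    · · · · · · · · · · · ·
    · · · · · · · · · · · ·
    · · · · · · · · · · · ·

Z-buffer (winner per pixel, '.' = empty):
  . . . . . . . . . . . .
  . . . . . . . . 1 1 . .
  . . . 0 . . . 1 1 1 . .
  . . . . 0 1 1 1 1 . . .
  . . . . 1 1 0 . . . . .
  . . . . . . . 0 . . . .
  . . . . . . . . 0 . . .
  . . . . . . . . . 0 . .
  . . . . . . . . . . . .

Final: 0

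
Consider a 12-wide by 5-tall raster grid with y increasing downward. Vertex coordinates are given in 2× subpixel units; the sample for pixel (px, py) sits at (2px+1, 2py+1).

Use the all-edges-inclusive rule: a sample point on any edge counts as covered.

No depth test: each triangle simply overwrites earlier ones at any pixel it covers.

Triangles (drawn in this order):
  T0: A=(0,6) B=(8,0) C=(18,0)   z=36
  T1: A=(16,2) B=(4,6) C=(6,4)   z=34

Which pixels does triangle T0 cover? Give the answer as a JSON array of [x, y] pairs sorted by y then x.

T0:
  2·area = 60
  edge (0, 6)→(8, 0): d=(8,-6) inclusive
  edge (8, 0)→(18, 0): d=(10,0) inclusive
  edge (18, 0)→(0, 6): d=(-18,6) inclusive
    (3,0)@(7, 1): e=[2,10,48] → X
    (4,0)@(9, 1): e=[14,10,36] → X
    (5,0)@(11, 1): e=[26,10,24] → X
    (6,0)@(13, 1): e=[38,10,12] → X
    (7,0)@(15, 1): e=[50,10,0] → X  [on edge]
    (8,0)@(17, 1): e=[62,10,-12] → .
    (2,1)@(5, 3): e=[6,30,24] → X
    (4,1)@(9, 3): e=[30,30,0] → X  [on edge]
    (5,1)@(11, 3): e=[42,30,-12] → .
    (6,1)@(13, 3): e=[54,30,-24] → .
    (7,1)@(15, 3): e=[66,30,-36] → .
    (1,2)@(3, 5): e=[10,50,0] → X  [on edge]
  covered (9 px):
    . . . X X X X X . . . .
    . . X X X . . . . . . .
    . X . . . . . . . . . .
    . . . . . . . . . . . .
    . . . . . . . . . . . .
T1:
  2·area = 16
  edge (16, 2)→(4, 6): d=(-12,4) inclusive
  edge (4, 6)→(6, 4): d=(2,-2) inclusive
  edge (6, 4)→(16, 2): d=(10,-2) inclusive
    (4,0)@(9, 1): e=[40,0,-24] → .  [on edge]
    (9,0)@(19, 1): e=[0,20,-4] → .  [on edge]
    (10,0)@(21, 1): e=[-8,24,0] → .  [on edge]
    (3,1)@(7, 3): e=[24,0,-8] → .  [on edge]
    (5,1)@(11, 3): e=[8,8,0] → X  [on edge]
    (6,1)@(13, 3): e=[0,12,4] → X  [on edge]
    (7,1)@(15, 3): e=[-8,16,8] → .
    (0,2)@(1, 5): e=[24,-8,0] → .  [on edge]
    (2,2)@(5, 5): e=[8,0,8] → X  [on edge]
    (3,2)@(7, 5): e=[0,4,12] → X  [on edge]
    (4,2)@(9, 5): e=[-8,8,16] → .
    (5,2)@(11, 5): e=[-16,12,20] → .
    (0,3)@(1, 7): e=[0,-4,20] → .  [on edge]
    (1,3)@(3, 7): e=[-8,0,24] → .  [on edge]
    (0,4)@(1, 9): e=[-24,0,40] → .  [on edge]
  covered (4 px):
    . . . . . . . . . . . .
    . . . . . X X . . . . .
    . . X X . . . . . . . .
    . . . . . . . . . . . .
    . . . . . . . . . . . .

Result: [[3,0],[4,0],[5,0],[6,0],[7,0],[2,1],[3,1],[4,1],[1,2]]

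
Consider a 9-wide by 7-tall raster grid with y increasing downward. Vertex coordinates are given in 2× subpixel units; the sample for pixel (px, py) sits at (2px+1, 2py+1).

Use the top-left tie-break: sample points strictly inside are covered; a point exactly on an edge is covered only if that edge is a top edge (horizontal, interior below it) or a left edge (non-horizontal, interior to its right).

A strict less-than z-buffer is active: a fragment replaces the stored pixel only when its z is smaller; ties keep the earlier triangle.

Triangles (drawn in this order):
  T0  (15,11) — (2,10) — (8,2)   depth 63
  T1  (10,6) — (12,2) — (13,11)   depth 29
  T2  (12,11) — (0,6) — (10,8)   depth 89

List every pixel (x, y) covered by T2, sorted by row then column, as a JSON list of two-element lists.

T0:
  2·area = 110
  edge (15, 11)→(2, 10): d=(-13,-1) top-left  bias=+0
  edge (2, 10)→(8, 2): d=(6,-8) top-left  bias=+0
  edge (8, 2)→(15, 11): d=(7,9) right/bottom  bias=-1
    (3,2)@(7, 5): e=[70,10,30] → █
    (4,2)@(9, 5): e=[72,26,12] → █
    (5,2)@(11, 5): e=[74,42,-6] → ·
    (2,3)@(5, 7): e=[42,6,62] → █
    (5,3)@(11, 7): e=[48,54,8] → █
    (6,3)@(13, 7): e=[50,70,-10] → ·
    (1,4)@(3, 9): e=[14,2,94] → █
    (6,4)@(13, 9): e=[24,82,4] → █
    (7,4)@(15, 9): e=[26,98,-14] → ·
    (1,5)@(3, 11): e=[-12,14,108] → ·
    (2,5)@(5, 11): e=[-10,30,90] → ·
    (3,5)@(7, 11): e=[-8,46,72] → ·
    (7,5)@(15, 11): e=[0,110,0] → ·  [on edge]
  covered (12 px):
    · · · · · · · · ·
    · · · · · · · · ·
    · · · █ █ · · · ·
    · · █ █ █ █ · · ·
    · █ █ █ █ █ █ · ·
    · · · · · · · · ·
    · · · · · · · · ·
T1:
  2·area = 22
  edge (10, 6)→(12, 2): d=(2,-4) top-left  bias=+0
  edge (12, 2)→(13, 11): d=(1,9) right/bottom  bias=-1
  edge (13, 11)→(10, 6): d=(-3,-5) top-left  bias=+0
    (3,0)@(7, 1): e=[-22,44,0] → ·  [on edge]
    (5,2)@(11, 5): e=[2,12,8] → █
    (6,2)@(13, 5): e=[10,-6,18] → ·
    (5,3)@(11, 7): e=[6,14,2] → █
    (6,3)@(13, 7): e=[14,-4,12] → ·
    (5,4)@(11, 9): e=[10,16,-4] → ·
    (6,5)@(13, 11): e=[22,0,0] → ·  [on edge]
  covered (2 px):
    · · · · · · · · ·
    · · · · · · · · ·
    · · · · · █ · · ·
    · · · · · █ · · ·
    · · · · · · · · ·
    · · · · · · · · ·
    · · · · · · · · ·
T2:
  2·area = 26
  edge (12, 11)→(0, 6): d=(-12,-5) top-left  bias=+0
  edge (0, 6)→(10, 8): d=(10,2) right/bottom  bias=-1
  edge (10, 8)→(12, 11): d=(2,3) right/bottom  bias=-1
    (1,3)@(3, 7): e=[3,4,19] → █
    (2,3)@(5, 7): e=[13,0,13] → ·  [on edge]
    (1,4)@(3, 9): e=[-21,24,23] → ·
    (4,4)@(9, 9): e=[9,12,5] → █
    (5,4)@(11, 9): e=[19,8,-1] → ·
    (7,4)@(15, 9): e=[39,0,-13] → ·  [on edge]
    (4,5)@(9, 11): e=[-15,32,9] → ·
  covered (2 px):
    · · · · · · · · ·
    · · · · · · · · ·
    · · · · · · · · ·
    · █ · · · · · · ·
    · · · · █ · · · ·
    · · · · · · · · ·
    · · · · · · · · ·

Answer: [[1,3],[4,4]]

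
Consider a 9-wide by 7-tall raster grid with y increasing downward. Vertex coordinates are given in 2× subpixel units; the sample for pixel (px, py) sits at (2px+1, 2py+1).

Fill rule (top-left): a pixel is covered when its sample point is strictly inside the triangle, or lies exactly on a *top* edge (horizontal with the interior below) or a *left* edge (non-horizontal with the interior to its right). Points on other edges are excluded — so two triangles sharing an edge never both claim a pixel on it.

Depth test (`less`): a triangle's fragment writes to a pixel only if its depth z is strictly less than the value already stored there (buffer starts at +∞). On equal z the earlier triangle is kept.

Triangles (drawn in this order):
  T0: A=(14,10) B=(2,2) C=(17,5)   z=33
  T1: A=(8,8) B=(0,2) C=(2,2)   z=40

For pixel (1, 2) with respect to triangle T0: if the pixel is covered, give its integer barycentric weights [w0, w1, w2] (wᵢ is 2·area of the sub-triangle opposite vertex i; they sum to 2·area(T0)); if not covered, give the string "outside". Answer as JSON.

T0:
  2·area = 84
  edge (14, 10)→(2, 2): d=(-12,-8) top-left  bias=+0
  edge (2, 2)→(17, 5): d=(15,3) right/bottom  bias=-1
  edge (17, 5)→(14, 10): d=(-3,5) right/bottom  bias=-1
    (2,1)@(5, 3): e=[12,6,66] → X
    (3,1)@(7, 3): e=[28,0,56] → .  [on edge]
    (2,2)@(5, 5): e=[-12,36,60] → .
    (3,2)@(7, 5): e=[4,30,50] → X
    (4,2)@(9, 5): e=[20,24,40] → X
    (5,2)@(11, 5): e=[36,18,30] → X
    (6,2)@(13, 5): e=[52,12,20] → X
    (7,2)@(15, 5): e=[68,6,10] → X
    (8,2)@(17, 5): e=[84,0,0] → .  [on edge]
    (3,3)@(7, 7): e=[-20,60,44] → .
    (4,3)@(9, 7): e=[-4,54,34] → .
    (5,3)@(11, 7): e=[12,48,24] → X
  covered (10 px):
    . . . . . . . . .
    . . X . . . . . .
    . . . X X X X X .
    . . . . . X X X .
    . . . . . . X . .
    . . . . . . . . .
    . . . . . . . . .
T1:
  2·area = 12
  edge (8, 8)→(0, 2): d=(-8,-6) top-left  bias=+0
  edge (0, 2)→(2, 2): d=(2,0) top-left  bias=+0
  edge (2, 2)→(8, 8): d=(6,6) right/bottom  bias=-1
    (0,0)@(1, 1): e=[14,-2,0] → .  [on edge]
    (1,1)@(3, 3): e=[10,2,0] → .  [on edge]
    (2,2)@(5, 5): e=[6,6,0] → .  [on edge]
    (3,3)@(7, 7): e=[2,10,0] → .  [on edge]
    (4,4)@(9, 9): e=[-2,14,0] → .  [on edge]
    (5,5)@(11, 11): e=[-6,18,0] → .  [on edge]
    (6,6)@(13, 13): e=[-10,22,0] → .  [on edge]
  covered (0 px):
    . . . . . . . . .
    . . . . . . . . .
    . . . . . . . . .
    . . . . . . . . .
    . . . . . . . . .
    . . . . . . . . .
    . . . . . . . . .

Answer: "outside"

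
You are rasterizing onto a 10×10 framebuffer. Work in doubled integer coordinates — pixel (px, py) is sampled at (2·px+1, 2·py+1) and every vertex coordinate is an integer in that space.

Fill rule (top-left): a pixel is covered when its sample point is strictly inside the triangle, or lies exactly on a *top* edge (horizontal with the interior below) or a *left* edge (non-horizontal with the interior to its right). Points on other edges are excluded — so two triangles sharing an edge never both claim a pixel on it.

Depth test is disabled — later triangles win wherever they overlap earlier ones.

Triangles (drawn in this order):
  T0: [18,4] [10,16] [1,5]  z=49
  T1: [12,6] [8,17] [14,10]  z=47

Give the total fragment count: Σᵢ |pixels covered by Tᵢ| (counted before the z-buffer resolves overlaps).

T0:
  2·area = 196
  edge (18, 4)→(10, 16): d=(-8,12) right/bottom  bias=-1
  edge (10, 16)→(1, 5): d=(-9,-11) top-left  bias=+0
  edge (1, 5)→(18, 4): d=(17,-1) top-left  bias=+0
    (0,2)@(1, 5): e=[196,0,0] → #  [on edge]
    (1,2)@(3, 5): e=[172,22,2] → #
    (2,2)@(5, 5): e=[148,44,4] → #
    (3,2)@(7, 5): e=[124,66,6] → #
    (4,2)@(9, 5): e=[100,88,8] → #
    (5,2)@(11, 5): e=[76,110,10] → #
    (6,2)@(13, 5): e=[52,132,12] → #
    (7,2)@(15, 5): e=[28,154,14] → #
    (8,2)@(17, 5): e=[4,176,16] → #
    (9,2)@(19, 5): e=[-20,198,18] → ·
    (0,3)@(1, 7): e=[180,-18,34] → ·
    (1,3)@(3, 7): e=[156,4,36] → #
  covered (27 px):
    · · · · · · · · · ·
    · · · · · · · · · ·
    # # # # # # # # # ·
    · # # # # # # # · ·
    · · # # # # # · · ·
    · · · # # # # · · ·
    · · · · # # · · · ·
    · · · · · · · · · ·
    · · · · · · · · · ·
    · · · · · · · · · ·
T1:
  2·area = 38  (B↔C swapped to make it positive)
  edge (12, 6)→(14, 10): d=(2,4) right/bottom  bias=-1
  edge (14, 10)→(8, 17): d=(-6,7) right/bottom  bias=-1
  edge (8, 17)→(12, 6): d=(4,-11) top-left  bias=+0
    (5,4)@(11, 9): e=[10,27,1] → #
    (6,4)@(13, 9): e=[2,13,23] → #
    (7,4)@(15, 9): e=[-6,-1,45] → ·
    (5,5)@(11, 11): e=[14,15,9] → #
    (7,5)@(15, 11): e=[-2,-13,53] → ·
    (5,6)@(11, 13): e=[18,3,17] → #
    (6,6)@(13, 13): e=[10,-11,39] → ·
    (4,7)@(9, 15): e=[30,5,3] → #
    (5,7)@(11, 15): e=[22,-9,25] → ·
    (4,8)@(9, 17): e=[34,-7,11] → ·
  covered (6 px):
    · · · · · · · · · ·
    · · · · · · · · · ·
    · · · · · · · · · ·
    · · · · · · · · · ·
    · · · · · # # · · ·
    · · · · · # # · · ·
    · · · · · # · · · ·
    · · · · # · · · · ·
    · · · · · · · · · ·
    · · · · · · · · · ·

Final: 33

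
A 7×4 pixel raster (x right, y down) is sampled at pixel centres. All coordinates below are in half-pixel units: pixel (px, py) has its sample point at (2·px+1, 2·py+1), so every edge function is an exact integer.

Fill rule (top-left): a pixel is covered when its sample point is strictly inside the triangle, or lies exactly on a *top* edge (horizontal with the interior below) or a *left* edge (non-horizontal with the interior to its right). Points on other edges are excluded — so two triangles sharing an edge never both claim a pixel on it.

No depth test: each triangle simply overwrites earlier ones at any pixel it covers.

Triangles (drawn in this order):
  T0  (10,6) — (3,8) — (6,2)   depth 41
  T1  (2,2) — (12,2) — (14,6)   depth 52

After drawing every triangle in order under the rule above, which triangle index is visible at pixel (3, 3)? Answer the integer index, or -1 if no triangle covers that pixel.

T0:
  2·area = 36
  edge (10, 6)→(3, 8): d=(-7,2) right/bottom  bias=-1
  edge (3, 8)→(6, 2): d=(3,-6) top-left  bias=+0
  edge (6, 2)→(10, 6): d=(4,4) right/bottom  bias=-1
    (2,0)@(5, 1): e=[45,-9,0] → ·  [on edge]
    (3,1)@(7, 3): e=[27,9,0] → ·  [on edge]
    (2,2)@(5, 5): e=[17,3,16] → █
    (3,2)@(7, 5): e=[13,15,8] → █
    (4,2)@(9, 5): e=[9,27,0] → ·  [on edge]
    (2,3)@(5, 7): e=[3,9,24] → █
    (3,3)@(7, 7): e=[-1,21,16] → ·
    (5,3)@(11, 7): e=[-9,45,0] → ·  [on edge]
  covered (3 px):
    · · · · · · ·
    · · · · · · ·
    · · █ █ · · ·
    · · █ · · · ·
T1:
  2·area = 40
  edge (2, 2)→(12, 2): d=(10,0) top-left  bias=+0
  edge (12, 2)→(14, 6): d=(2,4) right/bottom  bias=-1
  edge (14, 6)→(2, 2): d=(-12,-4) top-left  bias=+0
    (2,1)@(5, 3): e=[10,30,0] → █  [on edge]
    (3,1)@(7, 3): e=[10,22,8] → █
    (4,1)@(9, 3): e=[10,14,16] → █
    (5,1)@(11, 3): e=[10,6,24] → █
    (6,1)@(13, 3): e=[10,-2,32] → ·
    (2,2)@(5, 5): e=[30,34,-24] → ·
    (3,2)@(7, 5): e=[30,26,-16] → ·
    (4,2)@(9, 5): e=[30,18,-8] → ·
    (5,2)@(11, 5): e=[30,10,0] → █  [on edge]
    (6,2)@(13, 5): e=[30,2,8] → █
    (5,3)@(11, 7): e=[50,14,-24] → ·
    (6,3)@(13, 7): e=[50,6,-16] → ·
  covered (6 px):
    · · · · · · ·
    · · █ █ █ █ ·
    · · · · · █ █
    · · · · · · ·

Z-buffer (winner per pixel, '.' = empty):
  . . . . . . .
  . . 1 1 1 1 .
  . . 0 0 . 1 1
  . . 0 . . . .

Result: -1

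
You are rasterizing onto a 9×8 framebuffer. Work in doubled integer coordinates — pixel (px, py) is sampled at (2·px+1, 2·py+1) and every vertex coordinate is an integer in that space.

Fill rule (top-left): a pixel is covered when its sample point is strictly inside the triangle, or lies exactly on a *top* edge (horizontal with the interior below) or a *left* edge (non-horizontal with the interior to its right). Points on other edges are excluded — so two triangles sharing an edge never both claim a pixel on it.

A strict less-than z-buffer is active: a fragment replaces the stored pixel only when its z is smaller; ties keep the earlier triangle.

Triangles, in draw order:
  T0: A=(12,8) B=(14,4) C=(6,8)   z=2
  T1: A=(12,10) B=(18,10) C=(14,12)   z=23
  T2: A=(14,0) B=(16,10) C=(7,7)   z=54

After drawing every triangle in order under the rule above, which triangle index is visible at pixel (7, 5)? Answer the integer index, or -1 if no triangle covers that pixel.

T0:
  2·area = 24  (B↔C swapped to make it positive)
  edge (12, 8)→(6, 8): d=(-6,0) right/bottom  bias=-1
  edge (6, 8)→(14, 4): d=(8,-4) top-left  bias=+0
  edge (14, 4)→(12, 8): d=(-2,4) right/bottom  bias=-1
    (6,2)@(13, 5): e=[18,4,2] → █
    (7,2)@(15, 5): e=[18,12,-6] → ·
    (4,3)@(9, 7): e=[6,4,14] → █
    (5,3)@(11, 7): e=[6,12,6] → █
    (6,3)@(13, 7): e=[6,20,-2] → ·
    (4,4)@(9, 9): e=[-6,20,10] → ·
    (5,4)@(11, 9): e=[-6,28,2] → ·
  covered (3 px):
    · · · · · · · · ·
    · · · · · · · · ·
    · · · · · · █ · ·
    · · · · █ █ · · ·
    · · · · · · · · ·
    · · · · · · · · ·
    · · · · · · · · ·
    · · · · · · · · ·
T1:
  2·area = 12
  edge (12, 10)→(18, 10): d=(6,0) top-left  bias=+0
  edge (18, 10)→(14, 12): d=(-4,2) right/bottom  bias=-1
  edge (14, 12)→(12, 10): d=(-2,-2) top-left  bias=+0
    (1,0)@(3, 1): e=[-54,66,0] → ·  [on edge]
    (2,1)@(5, 3): e=[-42,54,0] → ·  [on edge]
    (3,2)@(7, 5): e=[-30,42,0] → ·  [on edge]
    (4,3)@(9, 7): e=[-18,30,0] → ·  [on edge]
    (5,4)@(11, 9): e=[-6,18,0] → ·  [on edge]
    (6,5)@(13, 11): e=[6,6,0] → █  [on edge]
    (7,5)@(15, 11): e=[6,2,4] → █
    (8,5)@(17, 11): e=[6,-2,8] → ·
    (6,6)@(13, 13): e=[18,-2,-4] → ·
    (7,6)@(15, 13): e=[18,-6,0] → ·  [on edge]
    (8,7)@(17, 15): e=[30,-18,0] → ·  [on edge]
  covered (2 px):
    · · · · · · · · ·
    · · · · · · · · ·
    · · · · · · · · ·
    · · · · · · · · ·
    · · · · · · · · ·
    · · · · · · █ █ ·
    · · · · · · · · ·
    · · · · · · · · ·
T2:
  2·area = 84
  edge (14, 0)→(16, 10): d=(2,10) right/bottom  bias=-1
  edge (16, 10)→(7, 7): d=(-9,-3) top-left  bias=+0
  edge (7, 7)→(14, 0): d=(7,-7) top-left  bias=+0
    (6,0)@(13, 1): e=[12,72,0] → █  [on edge]
    (7,0)@(15, 1): e=[-8,78,14] → ·
    (5,1)@(11, 3): e=[36,48,0] → █  [on edge]
    (7,1)@(15, 3): e=[-4,60,28] → ·
    (0,2)@(1, 5): e=[140,0,-56] → ·  [on edge]
    (4,2)@(9, 5): e=[60,24,0] → █  [on edge]
    (7,2)@(15, 5): e=[0,42,42] → ·  [on edge]
    (3,3)@(7, 7): e=[84,0,0] → █  [on edge]
    (7,3)@(15, 7): e=[4,24,56] → █
    (8,3)@(17, 7): e=[-16,30,70] → ·
    (2,4)@(5, 9): e=[108,-24,0] → ·  [on edge]
    (3,4)@(7, 9): e=[88,-18,14] → ·
    (6,4)@(13, 9): e=[28,0,56] → █  [on edge]
    (1,5)@(3, 11): e=[132,-48,0] → ·  [on edge]
    (0,6)@(1, 13): e=[156,-72,0] → ·  [on edge]
    (8,7)@(17, 15): e=[0,-42,126] → ·  [on edge]
  covered (13 px):
    · · · · · · █ · ·
    · · · · · █ █ · ·
    · · · · █ █ █ · ·
    · · · █ █ █ █ █ ·
    · · · · · · █ █ ·
    · · · · · · · · ·
    · · · · · · · · ·
    · · · · · · · · ·

Z-buffer (winner per pixel, '.' = empty):
  . . . . . . 2 . .
  . . . . . 2 2 . .
  . . . . 2 2 0 . .
  . . . 2 0 0 2 2 .
  . . . . . . 2 2 .
  . . . . . . 1 1 .
  . . . . . . . . .
  . . . . . . . . .

Result: 1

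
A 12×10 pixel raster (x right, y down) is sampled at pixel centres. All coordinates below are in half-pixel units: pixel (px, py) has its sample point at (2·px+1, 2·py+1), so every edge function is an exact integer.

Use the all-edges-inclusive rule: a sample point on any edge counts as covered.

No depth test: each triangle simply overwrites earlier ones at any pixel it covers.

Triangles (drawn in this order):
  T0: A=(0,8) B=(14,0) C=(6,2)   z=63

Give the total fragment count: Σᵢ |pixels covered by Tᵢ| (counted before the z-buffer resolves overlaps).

T0:
  2·area = 36  (B↔C swapped to make it positive)
  edge (0, 8)→(6, 2): d=(6,-6) inclusive
  edge (6, 2)→(14, 0): d=(8,-2) inclusive
  edge (14, 0)→(0, 8): d=(-14,8) inclusive
    (3,0)@(7, 1): e=[0,-6,42] → ·  [on edge]
    (5,0)@(11, 1): e=[24,2,10] → █
    (6,0)@(13, 1): e=[36,6,-6] → ·
    (2,1)@(5, 3): e=[0,6,30] → █  [on edge]
    (3,1)@(7, 3): e=[12,10,14] → █
    (4,1)@(9, 3): e=[24,14,-2] → ·
    (5,1)@(11, 3): e=[36,18,-18] → ·
    (1,2)@(3, 5): e=[0,18,18] → █  [on edge]
    (3,2)@(7, 5): e=[24,26,-14] → ·
    (0,3)@(1, 7): e=[0,30,6] → █  [on edge]
    (1,3)@(3, 7): e=[12,34,-10] → ·
    (2,3)@(5, 7): e=[24,38,-26] → ·
  covered (6 px):
    · · · · · █ · · · · · ·
    · · █ █ · · · · · · · ·
    · █ █ · · · · · · · · ·
    █ · · · · · · · · · · ·
    · · · · · · · · · · · ·
    · · · · · · · · · · · ·
    · · · · · · · · · · · ·
    · · · · · · · · · · · ·
    · · · · · · · · · · · ·
    · · · · · · · · · · · ·

Answer: 6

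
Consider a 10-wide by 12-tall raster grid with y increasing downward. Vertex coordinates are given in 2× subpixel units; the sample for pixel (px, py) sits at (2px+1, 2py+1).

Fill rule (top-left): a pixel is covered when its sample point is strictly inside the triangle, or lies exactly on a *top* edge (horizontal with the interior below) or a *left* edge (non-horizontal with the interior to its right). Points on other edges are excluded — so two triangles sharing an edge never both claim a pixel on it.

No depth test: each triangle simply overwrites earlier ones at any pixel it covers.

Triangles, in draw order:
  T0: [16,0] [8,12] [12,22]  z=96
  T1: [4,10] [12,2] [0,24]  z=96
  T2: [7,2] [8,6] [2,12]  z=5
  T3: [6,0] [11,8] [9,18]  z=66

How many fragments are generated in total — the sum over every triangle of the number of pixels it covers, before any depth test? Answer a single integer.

T0:
  2·area = 128  (B↔C swapped to make it positive)
  edge (16, 0)→(12, 22): d=(-4,22) right/bottom  bias=-1
  edge (12, 22)→(8, 12): d=(-4,-10) top-left  bias=+0
  edge (8, 12)→(16, 0): d=(8,-12) top-left  bias=+0
    (7,1)@(15, 3): e=[10,106,12] → █
    (8,1)@(17, 3): e=[-34,126,36] → ·
    (6,2)@(13, 5): e=[46,78,4] → █
    (8,2)@(17, 5): e=[-42,118,52] → ·
    (6,3)@(13, 7): e=[38,70,20] → █
    (7,3)@(15, 7): e=[-6,90,44] → ·
    (5,4)@(11, 9): e=[74,42,12] → █
    (7,4)@(15, 9): e=[-14,82,60] → ·
    (4,5)@(9, 11): e=[110,14,4] → █
    (7,5)@(15, 11): e=[-22,74,76] → ·
    (4,6)@(9, 13): e=[102,6,20] → █
    (7,6)@(15, 13): e=[-30,66,92] → ·
  covered (16 px):
    · · · · · · · · · ·
    · · · · · · · █ · ·
    · · · · · · █ █ · ·
    · · · · · · █ · · ·
    · · · · · █ █ · · ·
    · · · · █ █ █ · · ·
    · · · · █ █ █ · · ·
    · · · · · █ █ · · ·
    · · · · · █ · · · ·
    · · · · · █ · · · ·
    · · · · · · · · · ·
    · · · · · · · · · ·
T1:
  2·area = 80
  edge (4, 10)→(12, 2): d=(8,-8) top-left  bias=+0
  edge (12, 2)→(0, 24): d=(-12,22) right/bottom  bias=-1
  edge (0, 24)→(4, 10): d=(4,-14) top-left  bias=+0
    (6,0)@(13, 1): e=[0,-10,90] → ·  [on edge]
    (5,1)@(11, 3): e=[0,10,70] → █  [on edge]
    (6,1)@(13, 3): e=[16,-34,98] → ·
    (4,2)@(9, 5): e=[0,30,50] → █  [on edge]
    (5,2)@(11, 5): e=[16,-14,78] → ·
    (3,3)@(7, 7): e=[0,50,30] → █  [on edge]
    (5,3)@(11, 7): e=[32,-38,86] → ·
    (2,4)@(5, 9): e=[0,70,10] → █  [on edge]
    (4,4)@(9, 9): e=[32,-18,66] → ·
    (1,5)@(3, 11): e=[0,90,-10] → ·  [on edge]
    (2,5)@(5, 11): e=[16,46,18] → █
    (4,5)@(9, 11): e=[48,-42,74] → ·
    (0,6)@(1, 13): e=[0,110,-30] → ·  [on edge]
  covered (12 px):
    · · · · · · · · · ·
    · · · · · █ · · · ·
    · · · · █ · · · · ·
    · · · █ █ · · · · ·
    · · █ █ · · · · · ·
    · · █ █ · · · · · ·
    · · █ · · · · · · ·
    · █ · · · · · · · ·
    · █ · · · · · · · ·
    · · · · · · · · · ·
    █ · · · · · · · · ·
    · · · · · · · · · ·
T2:
  2·area = 30
  edge (7, 2)→(8, 6): d=(1,4) right/bottom  bias=-1
  edge (8, 6)→(2, 12): d=(-6,6) right/bottom  bias=-1
  edge (2, 12)→(7, 2): d=(5,-10) top-left  bias=+0
    (6,0)@(13, 1): e=[-25,0,55] → ·  [on edge]
    (3,1)@(7, 3): e=[1,24,5] → █
    (4,1)@(9, 3): e=[-7,12,25] → ·
    (5,1)@(11, 3): e=[-15,0,45] → ·  [on edge]
    (3,2)@(7, 5): e=[3,12,15] → █
    (4,2)@(9, 5): e=[-5,0,35] → ·  [on edge]
    (2,3)@(5, 7): e=[13,12,5] → █
    (3,3)@(7, 7): e=[5,0,25] → ·  [on edge]
    (2,4)@(5, 9): e=[15,0,15] → ·  [on edge]
    (1,5)@(3, 11): e=[25,0,5] → ·  [on edge]
    (0,6)@(1, 13): e=[35,0,-5] → ·  [on edge]
  covered (3 px):
    · · · · · · · · · ·
    · · · █ · · · · · ·
    · · · █ · · · · · ·
    · · █ · · · · · · ·
    · · · · · · · · · ·
    · · · · · · · · · ·
    · · · · · · · · · ·
    · · · · · · · · · ·
    · · · · · · · · · ·
    · · · · · · · · · ·
    · · · · · · · · · ·
    · · · · · · · · · ·
T3:
  2·area = 66
  edge (6, 0)→(11, 8): d=(5,8) right/bottom  bias=-1
  edge (11, 8)→(9, 18): d=(-2,10) right/bottom  bias=-1
  edge (9, 18)→(6, 0): d=(-3,-18) top-left  bias=+0
    (3,1)@(7, 3): e=[7,50,9] → █
    (4,1)@(9, 3): e=[-9,30,45] → ·
    (3,2)@(7, 5): e=[17,46,3] → █
    (4,2)@(9, 5): e=[1,26,39] → █
    (5,2)@(11, 5): e=[-15,6,75] → ·
    (3,3)@(7, 7): e=[27,42,-3] → ·
    (4,3)@(9, 7): e=[11,22,33] → █
    (5,3)@(11, 7): e=[-5,2,69] → ·
    (4,4)@(9, 9): e=[21,18,27] → █
    (5,4)@(11, 9): e=[5,-2,63] → ·
    (4,5)@(9, 11): e=[31,14,21] → █
    (5,5)@(11, 11): e=[15,-6,57] → ·
  covered (9 px):
    · · · · · · · · · ·
    · · · █ · · · · · ·
    · · · █ █ · · · · ·
    · · · · █ · · · · ·
    · · · · █ · · · · ·
    · · · · █ · · · · ·
    · · · · █ · · · · ·
    · · · · █ · · · · ·
    · · · · █ · · · · ·
    · · · · · · · · · ·
    · · · · · · · · · ·
    · · · · · · · · · ·

Answer: 40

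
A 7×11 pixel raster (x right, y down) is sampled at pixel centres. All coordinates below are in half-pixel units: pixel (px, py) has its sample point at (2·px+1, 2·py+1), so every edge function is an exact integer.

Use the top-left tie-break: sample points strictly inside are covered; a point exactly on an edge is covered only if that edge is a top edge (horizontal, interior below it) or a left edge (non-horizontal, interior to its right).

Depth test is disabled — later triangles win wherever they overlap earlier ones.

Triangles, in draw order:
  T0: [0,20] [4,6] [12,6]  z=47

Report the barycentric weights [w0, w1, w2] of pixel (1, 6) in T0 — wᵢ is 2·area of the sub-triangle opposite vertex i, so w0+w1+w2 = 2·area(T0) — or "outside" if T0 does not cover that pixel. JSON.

T0:
  2·area = 112
  edge (0, 20)→(4, 6): d=(4,-14) top-left  bias=+0
  edge (4, 6)→(12, 6): d=(8,0) top-left  bias=+0
  edge (12, 6)→(0, 20): d=(-12,14) right/bottom  bias=-1
    (2,3)@(5, 7): e=[18,8,86] → #
    (3,3)@(7, 7): e=[46,8,58] → #
    (4,3)@(9, 7): e=[74,8,30] → #
    (5,3)@(11, 7): e=[102,8,2] → #
    (6,3)@(13, 7): e=[130,8,-26] → ·
    (2,4)@(5, 9): e=[26,24,62] → #
    (5,4)@(11, 9): e=[110,24,-22] → ·
    (1,5)@(3, 11): e=[6,40,66] → #
    (4,5)@(9, 11): e=[90,40,-18] → ·
    (1,6)@(3, 13): e=[14,56,42] → #
    (3,6)@(7, 13): e=[70,56,-14] → ·
    (1,7)@(3, 15): e=[22,72,18] → #
  covered (14 px):
    · · · · · · ·
    · · · · · · ·
    · · · · · · ·
    · · # # # # ·
    · · # # # · ·
    · # # # · · ·
    · # # · · · ·
    · # · · · · ·
    # · · · · · ·
    · · · · · · ·
    · · · · · · ·

Final: [56,42,14]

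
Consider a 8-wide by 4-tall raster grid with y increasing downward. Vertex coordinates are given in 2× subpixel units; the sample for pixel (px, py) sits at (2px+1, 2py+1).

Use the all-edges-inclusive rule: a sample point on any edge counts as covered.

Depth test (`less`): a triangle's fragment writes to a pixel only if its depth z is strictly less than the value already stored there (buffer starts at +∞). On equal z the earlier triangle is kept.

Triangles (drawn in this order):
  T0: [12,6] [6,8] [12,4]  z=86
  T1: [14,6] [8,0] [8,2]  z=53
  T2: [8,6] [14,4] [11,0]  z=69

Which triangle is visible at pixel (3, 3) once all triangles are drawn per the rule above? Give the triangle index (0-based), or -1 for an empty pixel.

T0:
  2·area = 12
  edge (12, 6)→(6, 8): d=(-6,2) inclusive
  edge (6, 8)→(12, 4): d=(6,-4) inclusive
  edge (12, 4)→(12, 6): d=(0,2) inclusive
    (5,2)@(11, 5): e=[8,2,2] → #
    (6,2)@(13, 5): e=[4,10,-2] → ·
    (7,2)@(15, 5): e=[0,18,-6] → ·  [on edge]
    (4,3)@(9, 7): e=[0,6,6] → #  [on edge]
    (5,3)@(11, 7): e=[-4,14,2] → ·
  covered (2 px):
    · · · · · · · ·
    · · · · · · · ·
    · · · · · # · ·
    · · · · # · · ·
T1:
  2·area = 12  (B↔C swapped to make it positive)
  edge (14, 6)→(8, 2): d=(-6,-4) inclusive
  edge (8, 2)→(8, 0): d=(0,-2) inclusive
  edge (8, 0)→(14, 6): d=(6,6) inclusive
    (4,0)@(9, 1): e=[10,2,0] → #  [on edge]
    (5,0)@(11, 1): e=[18,6,-12] → ·
    (4,1)@(9, 3): e=[-2,2,12] → ·
    (5,1)@(11, 3): e=[6,6,0] → #  [on edge]
    (6,1)@(13, 3): e=[14,10,-12] → ·
    (5,2)@(11, 5): e=[-6,6,12] → ·
    (6,2)@(13, 5): e=[2,10,0] → #  [on edge]
    (7,2)@(15, 5): e=[10,14,-12] → ·
    (6,3)@(13, 7): e=[-10,10,12] → ·
    (7,3)@(15, 7): e=[-2,14,0] → ·  [on edge]
  covered (3 px):
    · · · · # · · ·
    · · · · · # · ·
    · · · · · · # ·
    · · · · · · · ·
T2:
  2·area = 30  (B↔C swapped to make it positive)
  edge (8, 6)→(11, 0): d=(3,-6) inclusive
  edge (11, 0)→(14, 4): d=(3,4) inclusive
  edge (14, 4)→(8, 6): d=(-6,2) inclusive
    (5,0)@(11, 1): e=[3,3,24] → #
    (6,0)@(13, 1): e=[15,-5,20] → ·
    (5,1)@(11, 3): e=[9,9,12] → #
    (6,1)@(13, 3): e=[21,1,8] → #
    (7,1)@(15, 3): e=[33,-7,4] → ·
    (4,2)@(9, 5): e=[3,23,4] → #
    (5,2)@(11, 5): e=[15,15,0] → #  [on edge]
    (6,2)@(13, 5): e=[27,7,-4] → ·
    (2,3)@(5, 7): e=[-15,45,0] → ·  [on edge]
    (4,3)@(9, 7): e=[9,29,-8] → ·
    (5,3)@(11, 7): e=[21,21,-12] → ·
  covered (5 px):
    · · · · · # · ·
    · · · · · # # ·
    · · · · # # · ·
    · · · · · · · ·

Z-buffer (winner per pixel, '.' = empty):
  . . . . 1 2 . .
  . . . . . 1 2 .
  . . . . 2 2 1 .
  . . . . 0 . . .

Final: -1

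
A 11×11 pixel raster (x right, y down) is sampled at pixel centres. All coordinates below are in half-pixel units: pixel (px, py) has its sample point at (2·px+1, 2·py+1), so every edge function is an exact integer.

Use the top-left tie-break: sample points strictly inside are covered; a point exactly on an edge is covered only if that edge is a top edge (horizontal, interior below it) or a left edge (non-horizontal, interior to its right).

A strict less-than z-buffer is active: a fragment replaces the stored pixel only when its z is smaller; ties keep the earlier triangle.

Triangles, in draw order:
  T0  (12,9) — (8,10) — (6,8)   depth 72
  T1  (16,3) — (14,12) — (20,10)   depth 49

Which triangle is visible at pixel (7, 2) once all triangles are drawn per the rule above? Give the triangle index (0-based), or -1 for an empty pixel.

T0:
  2·area = 10
  edge (12, 9)→(8, 10): d=(-4,1) right/bottom  bias=-1
  edge (8, 10)→(6, 8): d=(-2,-2) top-left  bias=+0
  edge (6, 8)→(12, 9): d=(6,1) right/bottom  bias=-1
    (0,1)@(1, 3): e=[35,0,-25] → .  [on edge]
    (1,2)@(3, 5): e=[25,0,-15] → .  [on edge]
    (2,3)@(5, 7): e=[15,0,-5] → .  [on edge]
    (3,4)@(7, 9): e=[5,0,5] → X  [on edge]
    (4,4)@(9, 9): e=[3,4,3] → X
    (5,4)@(11, 9): e=[1,8,1] → X
    (6,4)@(13, 9): e=[-1,12,-1] → .
    (3,5)@(7, 11): e=[-3,-4,17] → .
    (4,5)@(9, 11): e=[-5,0,15] → .  [on edge]
    (5,5)@(11, 11): e=[-7,4,13] → .
    (5,6)@(11, 13): e=[-15,0,25] → .  [on edge]
    (6,7)@(13, 15): e=[-25,0,35] → .  [on edge]
    (7,8)@(15, 17): e=[-35,0,45] → .  [on edge]
    (8,9)@(17, 19): e=[-45,0,55] → .  [on edge]
    (9,10)@(19, 21): e=[-55,0,65] → .  [on edge]
  covered (3 px):
    . . . . . . . . . . .
    . . . . . . . . . . .
    . . . . . . . . . . .
    . . . . . . . . . . .
    . . . X X X . . . . .
    . . . . . . . . . . .
    . . . . . . . . . . .
    . . . . . . . . . . .
    . . . . . . . . . . .
    . . . . . . . . . . .
    . . . . . . . . . . .
T1:
  2·area = 50  (B↔C swapped to make it positive)
  edge (16, 3)→(20, 10): d=(4,7) right/bottom  bias=-1
  edge (20, 10)→(14, 12): d=(-6,2) right/bottom  bias=-1
  edge (14, 12)→(16, 3): d=(2,-9) top-left  bias=+0
    (8,2)@(17, 5): e=[1,36,13] → X
    (9,2)@(19, 5): e=[-13,32,31] → .
    (8,3)@(17, 7): e=[9,24,17] → X
    (9,3)@(19, 7): e=[-5,20,35] → .
    (7,4)@(15, 9): e=[31,16,3] → X
    (9,4)@(19, 9): e=[3,8,39] → X
    (10,4)@(21, 9): e=[-11,4,57] → .
    (7,5)@(15, 11): e=[39,4,7] → X
    (8,5)@(17, 11): e=[25,0,25] → .  [on edge]
    (9,5)@(19, 11): e=[11,-4,43] → .
    (5,6)@(11, 13): e=[75,0,-25] → .  [on edge]
    (7,6)@(15, 13): e=[47,-8,11] → .
    (2,7)@(5, 15): e=[125,0,-75] → .  [on edge]
  covered (6 px):
    . . . . . . . . . . .
    . . . . . . . . . . .
    . . . . . . . . X . .
    . . . . . . . . X . .
    . . . . . . . X X X .
    . . . . . . . X . . .
    . . . . . . . . . . .
    . . . . . . . . . . .
    . . . . . . . . . . .
    . . . . . . . . . . .
    . . . . . . . . . . .

Z-buffer (winner per pixel, '.' = empty):
  . . . . . . . . . . .
  . . . . . . . . . . .
  . . . . . . . . 1 . .
  . . . . . . . . 1 . .
  . . . 0 0 0 . 1 1 1 .
  . . . . . . . 1 . . .
  . . . . . . . . . . .
  . . . . . . . . . . .
  . . . . . . . . . . .
  . . . . . . . . . . .
  . . . . . . . . . . .

Answer: -1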